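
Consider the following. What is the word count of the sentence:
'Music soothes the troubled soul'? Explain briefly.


Split into words: Music | soothes | the | troubled | soul = 5 words.

5


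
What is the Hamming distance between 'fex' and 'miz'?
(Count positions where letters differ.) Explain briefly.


Alignment:
Position 1: 'f' vs 'm' = DIFFER
Position 2: 'e' vs 'i' = DIFFER
Position 3: 'x' vs 'z' = DIFFER
Total differences: 3

3


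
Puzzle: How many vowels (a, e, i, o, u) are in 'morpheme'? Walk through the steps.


Vowels in 'morpheme': o, e, e = 3 vowels.

3


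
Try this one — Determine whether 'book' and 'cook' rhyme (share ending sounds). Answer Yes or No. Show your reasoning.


Rime (stressed vowel + following sounds) of 'book': -ook = /ʊk/
Rime of 'cook': -ook = /ʊk/
/ʊk/ and /ʊk/ are the same ending sound, so the words rhyme.

Yes


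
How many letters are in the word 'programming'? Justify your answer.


Spell out 'programming' and number each letter: p(1), r(2), o(3), g(4), r(5), a(6), m(7), m(8), i(9), n(10), g(11). Total: 11 letters.

11


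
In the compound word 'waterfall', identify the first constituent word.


Split 'waterfall' into 'water' + 'fall'. The first part is 'water'.

water


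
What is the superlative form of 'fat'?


Apply superlative formation (double final consonant, add -est): 'fat' -> 'fattest'.

fattest


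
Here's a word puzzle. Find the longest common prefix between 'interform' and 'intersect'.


Compare from the start: 5 characters match: 'inter'. Mismatch at position 6: 'f' vs 's'.

inter


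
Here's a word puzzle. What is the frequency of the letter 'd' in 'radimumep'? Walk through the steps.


Letter 'd' in 'radimumep': found at position(s) 3 = 1 occurrence(s).

1


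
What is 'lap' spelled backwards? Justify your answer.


Reverse 'lap' character by character: 'pal'.

pal


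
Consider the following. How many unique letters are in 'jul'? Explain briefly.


Unique letters in 'jul': {j, l, u} = 3 distinct letters.

3


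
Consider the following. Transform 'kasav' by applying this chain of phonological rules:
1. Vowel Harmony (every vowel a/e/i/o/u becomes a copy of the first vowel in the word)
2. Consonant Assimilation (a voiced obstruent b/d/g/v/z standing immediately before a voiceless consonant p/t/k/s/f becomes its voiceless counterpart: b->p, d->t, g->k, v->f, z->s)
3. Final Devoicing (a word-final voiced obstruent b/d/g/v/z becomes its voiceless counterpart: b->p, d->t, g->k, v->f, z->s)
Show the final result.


Starting form: 'kasav'
Rule 1: Vowel Harmony: all vowels already match. No change.
Rule 2: Consonant Assimilation: no voiced obstruent (b/d/g/v/z) stands immediately before a voiceless consonant (p/t/k/s/f). No change.
Rule 3: Final Devoicing: word-final voiced obstruent 'v' becomes voiceless 'f'. 'kasav' -> 'kasaf'
Final form: 'kasaf'

kasaf


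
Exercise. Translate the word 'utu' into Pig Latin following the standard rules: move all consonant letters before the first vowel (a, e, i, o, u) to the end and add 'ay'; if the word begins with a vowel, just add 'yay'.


'utu' starts with a vowel, so add 'yay': 'utuyay'.

utuyay


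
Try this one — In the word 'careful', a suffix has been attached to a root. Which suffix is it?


The word 'careful' = 'care' (root) + '-ful' (suffix). The suffix is '-ful'.

ful


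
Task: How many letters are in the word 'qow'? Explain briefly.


Spell out 'qow' and number each letter: q(1), o(2), w(3). Total: 3 letters.

3


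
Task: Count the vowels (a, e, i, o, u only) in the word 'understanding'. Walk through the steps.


Vowels in 'understanding': u, e, a, i = 4 vowels.

4


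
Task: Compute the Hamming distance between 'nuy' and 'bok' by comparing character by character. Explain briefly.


Alignment:
Position 1: 'n' vs 'b' = DIFFER
Position 2: 'u' vs 'o' = DIFFER
Position 3: 'y' vs 'k' = DIFFER
Total differences: 3

3


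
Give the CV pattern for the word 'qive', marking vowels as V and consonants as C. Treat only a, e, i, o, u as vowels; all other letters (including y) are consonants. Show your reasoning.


Letter mapping: q = C, i = V, v = C, e = V.

CVCV


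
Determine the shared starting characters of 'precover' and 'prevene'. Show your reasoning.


Compare from the start: 3 characters match: 'pre'. Mismatch at position 4: 'c' vs 'v'.

pre


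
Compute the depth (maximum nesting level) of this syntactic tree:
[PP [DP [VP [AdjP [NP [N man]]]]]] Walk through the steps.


Count bracket nesting levels:
'[' at pos 0: depth = 1
'[' at pos 4: depth = 2
'[' at pos 8: depth = 3
'[' at pos 12: depth = 4
'[' at pos 18: depth = 5
'[' at pos 22: depth = 6
Maximum depth reached: 6

6


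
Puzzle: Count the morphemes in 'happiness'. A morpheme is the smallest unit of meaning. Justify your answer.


Decomposition: happy (root) + -ness (suffix) = 2 morpheme(s)

2 morphemes


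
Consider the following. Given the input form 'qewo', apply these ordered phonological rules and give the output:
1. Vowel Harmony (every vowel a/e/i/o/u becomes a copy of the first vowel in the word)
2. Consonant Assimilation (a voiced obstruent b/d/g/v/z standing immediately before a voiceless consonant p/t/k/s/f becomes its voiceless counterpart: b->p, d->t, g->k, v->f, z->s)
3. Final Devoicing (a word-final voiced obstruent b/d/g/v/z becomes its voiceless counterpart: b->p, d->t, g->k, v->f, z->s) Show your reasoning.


Starting form: 'qewo'
Rule 1: Vowel Harmony: all vowels become 'e' (matching first vowel). 'qewo' -> 'qewe'
Rule 2: Consonant Assimilation: no voiced obstruent (b/d/g/v/z) stands immediately before a voiceless consonant (p/t/k/s/f). No change.
Rule 3: Final Devoicing: the word ends in the vowel 'e', not a consonant. No change.
Final form: 'qewe'

qewe


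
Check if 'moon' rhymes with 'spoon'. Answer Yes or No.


Rime (stressed vowel + following sounds) of 'moon': -oon = /uːn/
Rime of 'spoon': -oon = /uːn/
/uːn/ and /uːn/ are the same ending sound, so the words rhyme.

Yes


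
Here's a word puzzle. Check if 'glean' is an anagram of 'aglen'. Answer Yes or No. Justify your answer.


Sorted letters of 'glean': 'aegln'
Sorted letters of 'aglen': 'aegln'
They match.

Yes


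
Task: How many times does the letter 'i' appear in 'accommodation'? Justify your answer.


Letter 'i' in 'accommodation': found at position(s) 11 = 1 occurrence(s).

1


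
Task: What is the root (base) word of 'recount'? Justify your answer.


Remove prefix 're' from 'recount' to get root 'count'.

count


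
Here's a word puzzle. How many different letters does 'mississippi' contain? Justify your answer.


Unique letters in 'mississippi': {i, m, p, s} = 4 distinct letters.

4


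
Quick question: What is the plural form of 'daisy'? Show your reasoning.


Apply rule: Change -y to -ies (consonant + y). 'daisy' becomes 'daisies'.

daisies


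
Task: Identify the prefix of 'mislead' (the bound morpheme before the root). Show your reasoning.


The word 'mislead' = 'mis' (prefix) + 'lead' (root). The prefix is 'mis'.

mis


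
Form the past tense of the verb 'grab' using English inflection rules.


Apply rule: Double final consonant and add -ed. 'grab' becomes 'grabbed'.

grabbed


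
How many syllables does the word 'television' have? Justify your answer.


Break 'television' into syllables: tel-e-vi-sion -> tel | e | vi | sion = 4 syllables

4 syllables


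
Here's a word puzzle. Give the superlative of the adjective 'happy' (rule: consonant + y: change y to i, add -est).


Apply superlative formation (consonant + y: change y to i, add -est): 'happy' -> 'happiest'.

happiest


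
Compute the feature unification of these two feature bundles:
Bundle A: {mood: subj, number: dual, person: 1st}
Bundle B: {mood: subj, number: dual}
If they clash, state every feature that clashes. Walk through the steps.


Compare features:
mood: A=subj vs B=subj -> unified: subj
number: A=dual vs B=dual -> unified: dual
person: A=1st vs B=_ -> unified: 1st
No clashes found.

Unified: {mood: subj, number: dual, person: 1st}


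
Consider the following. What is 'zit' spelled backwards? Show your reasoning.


Reverse 'zit' character by character: 'tiz'.

tiz


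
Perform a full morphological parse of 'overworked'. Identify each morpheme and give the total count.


Step 1: Identify prefix: 'over' (meaning: excessively)
Step 2: Identify root: 'work'
Step 3: Identify suffix(es): 'ed'
Decomposition: over- (prefix: excessively) + work (root) + -ed (suffix: past)
Total morphemes: 3

3 morphemes (over- (prefix: excessively) + work (root) + -ed (suffix: past))


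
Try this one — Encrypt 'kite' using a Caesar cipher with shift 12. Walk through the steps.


Shift each letter by 12: k -> w, i -> u, t -> f, e -> q. Result: 'wufq'.

wufq


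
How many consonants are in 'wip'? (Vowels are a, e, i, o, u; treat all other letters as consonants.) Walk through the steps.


Consonants in 'wip': w, p = 2 consonants.

2


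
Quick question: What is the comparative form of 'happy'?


Apply comparative formation (consonant + y: change y to i, add -er): 'happy' -> 'happier'.

happier


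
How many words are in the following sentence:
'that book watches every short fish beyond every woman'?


Split into words: that | book | watches | every | short | fish | beyond | every | woman = 9 words.

9


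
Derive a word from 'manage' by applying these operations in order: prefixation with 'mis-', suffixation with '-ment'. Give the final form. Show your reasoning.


Step 1: Add prefix 'mis-' to 'manage' = 'mismanage'
Step 2: Add suffix '-ment' to 'mismanage' = 'mismanagement'

mismanagement


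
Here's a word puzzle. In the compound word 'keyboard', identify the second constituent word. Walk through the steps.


Split 'keyboard' into 'key' + 'board'. The second part is 'board'.

board


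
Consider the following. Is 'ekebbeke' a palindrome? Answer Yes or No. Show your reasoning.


Forward: 'ekebbeke'
Reversed: 'ekebbeke'
They are identical.

Yes


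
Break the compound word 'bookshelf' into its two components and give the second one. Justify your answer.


Split 'bookshelf' into 'book' + 'shelf'. The second part is 'shelf'.

shelf


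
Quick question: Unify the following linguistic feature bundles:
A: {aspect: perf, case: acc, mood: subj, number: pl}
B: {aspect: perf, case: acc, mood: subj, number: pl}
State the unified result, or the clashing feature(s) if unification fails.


Compare features:
aspect: A=perf vs B=perf -> unified: perf
case: A=acc vs B=acc -> unified: acc
mood: A=subj vs B=subj -> unified: subj
number: A=pl vs B=pl -> unified: pl
No clashes found.

Unified: {aspect: perf, case: acc, mood: subj, number: pl}


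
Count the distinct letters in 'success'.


Unique letters in 'success': {c, e, s, u} = 4 distinct letters.

4


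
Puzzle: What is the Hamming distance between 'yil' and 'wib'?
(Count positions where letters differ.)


Alignment:
Position 1: 'y' vs 'w' = DIFFER
Position 2: 'i' vs 'i' = match
Position 3: 'l' vs 'b' = DIFFER
Total differences: 2

2


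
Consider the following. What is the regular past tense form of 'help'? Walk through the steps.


Apply rule: Add -ed. 'help' becomes 'helped'.

helped


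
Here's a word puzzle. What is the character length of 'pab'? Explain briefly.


Spell out 'pab' and number each letter: p(1), a(2), b(3). Total: 3 letters.

3


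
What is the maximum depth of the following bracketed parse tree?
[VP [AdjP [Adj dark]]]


Count bracket nesting levels:
'[' at pos 0: depth = 1
'[' at pos 4: depth = 2
'[' at pos 10: depth = 3
Maximum depth reached: 3

3


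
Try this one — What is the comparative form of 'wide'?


Apply comparative formation (ends in e: add -r): 'wide' -> 'wider'.

wider


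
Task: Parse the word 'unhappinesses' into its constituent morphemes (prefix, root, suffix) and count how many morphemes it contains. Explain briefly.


Step 1: Identify prefix: 'un' (meaning: not/reverse)
Step 2: Identify root: 'happy'
Step 3: Identify suffix(es): 'ness, es'
Decomposition: un- (prefix: not/reverse) + happy (root) + -ness (suffix: state of) + -es (plural)
Total morphemes: 4

4 morphemes (un- (prefix: not/reverse) + happy (root) + -ness (suffix: state of) + -es (plural))


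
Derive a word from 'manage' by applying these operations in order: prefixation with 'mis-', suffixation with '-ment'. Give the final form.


Step 1: Add prefix 'mis-' to 'manage' = 'mismanage'
Step 2: Add suffix '-ment' to 'mismanage' = 'mismanagement'

mismanagement


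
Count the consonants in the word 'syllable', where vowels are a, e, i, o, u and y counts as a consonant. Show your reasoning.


Consonants in 'syllable': s, y, l, l, b, l = 6 consonants.

6


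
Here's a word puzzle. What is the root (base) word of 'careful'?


Remove suffix '-ful' from 'careful' to get root 'care'.

care


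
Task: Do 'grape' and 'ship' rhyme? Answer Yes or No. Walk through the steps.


Rime (stressed vowel + following sounds) of 'grape': -ape = /eɪp/
Rime of 'ship': -ip = /ɪp/
/eɪp/ and /ɪp/ are different ending sounds, so the words do not rhyme.

No


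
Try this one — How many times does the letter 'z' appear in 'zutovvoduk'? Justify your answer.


Letter 'z' in 'zutovvoduk': found at position(s) 1 = 1 occurrence(s).

1


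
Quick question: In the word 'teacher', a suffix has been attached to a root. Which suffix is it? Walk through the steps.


The word 'teacher' = 'teach' (root) + '-er' (suffix). The suffix is '-er'.

er


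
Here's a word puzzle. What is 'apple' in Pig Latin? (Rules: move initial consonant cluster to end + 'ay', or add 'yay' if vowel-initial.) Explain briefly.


'apple' starts with a vowel, so add 'yay': 'appleyay'.

appleyay


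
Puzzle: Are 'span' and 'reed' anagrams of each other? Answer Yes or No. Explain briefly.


Sorted letters of 'span': 'anps'
Sorted letters of 'reed': 'deer'
They do not match.

No


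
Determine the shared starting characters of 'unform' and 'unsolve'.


Compare from the start: 2 characters match: 'un'. Mismatch at position 3: 'f' vs 's'.

un


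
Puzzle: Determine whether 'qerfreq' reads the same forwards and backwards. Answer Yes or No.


Forward: 'qerfreq'
Reversed: 'qerfreq'
They are identical.

Yes


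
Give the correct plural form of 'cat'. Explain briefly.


Apply rule: Add -s. 'cat' becomes 'cats'.

cats


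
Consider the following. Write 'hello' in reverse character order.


Reverse 'hello' character by character: 'olleh'.

olleh


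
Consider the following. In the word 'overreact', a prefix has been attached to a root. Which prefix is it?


The word 'overreact' = 'over' (prefix) + 'react' (root). The prefix is 'over'.

over


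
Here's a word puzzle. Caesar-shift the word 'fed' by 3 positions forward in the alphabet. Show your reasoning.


Shift each letter by 3: f -> i, e -> h, d -> g. Result: 'ihg'.

ihg


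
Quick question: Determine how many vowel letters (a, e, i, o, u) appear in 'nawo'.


Vowels in 'nawo': a, o = 2 vowels.

2


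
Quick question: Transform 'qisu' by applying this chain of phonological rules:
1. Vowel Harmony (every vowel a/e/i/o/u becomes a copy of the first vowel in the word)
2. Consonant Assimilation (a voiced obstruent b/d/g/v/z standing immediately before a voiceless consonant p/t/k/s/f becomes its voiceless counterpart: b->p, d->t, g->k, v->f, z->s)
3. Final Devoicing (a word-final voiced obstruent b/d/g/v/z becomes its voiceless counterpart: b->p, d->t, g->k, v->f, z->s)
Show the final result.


Starting form: 'qisu'
Rule 1: Vowel Harmony: all vowels become 'i' (matching first vowel). 'qisu' -> 'qisi'
Rule 2: Consonant Assimilation: no voiced obstruent (b/d/g/v/z) stands immediately before a voiceless consonant (p/t/k/s/f). No change.
Rule 3: Final Devoicing: the word ends in the vowel 'i', not a consonant. No change.
Final form: 'qisi'

qisi


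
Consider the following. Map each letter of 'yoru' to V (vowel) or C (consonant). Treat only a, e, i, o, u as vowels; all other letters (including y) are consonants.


Letter mapping: y = C, o = V, r = C, u = V.

CVCV


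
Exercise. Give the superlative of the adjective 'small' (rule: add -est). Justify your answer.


Apply superlative formation (add -est): 'small' -> 'smallest'.

smallest


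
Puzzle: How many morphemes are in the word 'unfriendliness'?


Decomposition: un- (prefix) + friend (root) + -ly (suffix) + -ness (suffix) = 4 morpheme(s)

4 morphemes


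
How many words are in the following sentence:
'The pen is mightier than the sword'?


Split into words: The | pen | is | mightier | than | the | sword = 7 words.

7


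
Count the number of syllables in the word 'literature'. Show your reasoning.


Break 'literature' into syllables: lit-er-a-ture -> lit | er | a | ture = 4 syllables

4 syllables


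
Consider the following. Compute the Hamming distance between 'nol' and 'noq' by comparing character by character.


Alignment:
Position 1: 'n' vs 'n' = match
Position 2: 'o' vs 'o' = match
Position 3: 'l' vs 'q' = DIFFER
Total differences: 1

1


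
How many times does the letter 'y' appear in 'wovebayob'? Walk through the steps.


Letter 'y' in 'wovebayob': found at position(s) 7 = 1 occurrence(s).

1


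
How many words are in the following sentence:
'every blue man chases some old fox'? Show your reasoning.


Split into words: every | blue | man | chases | some | old | fox = 7 words.

7


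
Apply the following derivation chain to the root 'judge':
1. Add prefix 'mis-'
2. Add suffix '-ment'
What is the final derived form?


Step 1: Add prefix 'mis-' to 'judge' = 'misjudge'
Step 2: Add suffix '-ment' to 'misjudge' = 'misjudgment'

misjudgment


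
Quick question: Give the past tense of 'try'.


Apply rule: Change -y to -ied. 'try' becomes 'tried'.

tried


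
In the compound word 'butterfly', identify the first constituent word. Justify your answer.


Split 'butterfly' into 'butter' + 'fly'. The first part is 'butter'.

butter


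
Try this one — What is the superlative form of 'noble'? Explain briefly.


Apply superlative formation (ends in e: add -st): 'noble' -> 'noblest'.

noblest


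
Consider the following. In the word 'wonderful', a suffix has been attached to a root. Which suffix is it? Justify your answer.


The word 'wonderful' = 'wonder' (root) + '-ful' (suffix). The suffix is '-ful'.

ful


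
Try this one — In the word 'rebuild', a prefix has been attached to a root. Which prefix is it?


The word 'rebuild' = 're' (prefix) + 'build' (root). The prefix is 're'.

re


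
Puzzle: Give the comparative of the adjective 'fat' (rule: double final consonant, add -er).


Apply comparative formation (double final consonant, add -er): 'fat' -> 'fatter'.

fatter


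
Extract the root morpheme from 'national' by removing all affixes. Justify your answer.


Remove suffix '-al' from 'national' to get root 'nation'.

nation


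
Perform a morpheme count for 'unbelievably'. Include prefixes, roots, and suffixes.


Decomposition: un- (prefix) + believe (root) + -able (suffix) + -ly (suffix) = 4 morpheme(s)

4 morphemes


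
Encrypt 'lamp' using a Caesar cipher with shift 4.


Shift each letter by 4: l -> p, a -> e, m -> q, p -> t. Result: 'peqt'.

peqt


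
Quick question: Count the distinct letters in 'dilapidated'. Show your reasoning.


Unique letters in 'dilapidated': {a, d, e, i, l, p, t} = 7 distinct letters.

7


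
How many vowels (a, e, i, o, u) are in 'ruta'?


Vowels in 'ruta': u, a = 2 vowels.

2


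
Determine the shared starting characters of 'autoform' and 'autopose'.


Compare from the start: 4 characters match: 'auto'. Mismatch at position 5: 'f' vs 'p'.

auto


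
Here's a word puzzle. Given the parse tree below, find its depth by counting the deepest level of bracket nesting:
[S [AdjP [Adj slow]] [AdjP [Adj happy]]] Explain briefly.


Count bracket nesting levels:
'[' at pos 0: depth = 1
'[' at pos 3: depth = 2
'[' at pos 9: depth = 3
'[' at pos 21: depth = 2
'[' at pos 27: depth = 3
Maximum depth reached: 3

3


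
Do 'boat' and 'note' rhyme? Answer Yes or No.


Rime (stressed vowel + following sounds) of 'boat': -oat = /oʊt/
Rime of 'note': -ote = /oʊt/
/oʊt/ and /oʊt/ are the same ending sound, so the words rhyme.

Yes


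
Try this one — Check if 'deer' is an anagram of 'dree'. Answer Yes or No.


Sorted letters of 'deer': 'deer'
Sorted letters of 'dree': 'deer'
They match.

Yes


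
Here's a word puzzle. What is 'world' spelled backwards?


Reverse 'world' character by character: 'dlrow'.

dlrow


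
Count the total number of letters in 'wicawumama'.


Spell out 'wicawumama' and number each letter: w(1), i(2), c(3), a(4), w(5), u(6), m(7), a(8), m(9), a(10). Total: 10 letters.

10


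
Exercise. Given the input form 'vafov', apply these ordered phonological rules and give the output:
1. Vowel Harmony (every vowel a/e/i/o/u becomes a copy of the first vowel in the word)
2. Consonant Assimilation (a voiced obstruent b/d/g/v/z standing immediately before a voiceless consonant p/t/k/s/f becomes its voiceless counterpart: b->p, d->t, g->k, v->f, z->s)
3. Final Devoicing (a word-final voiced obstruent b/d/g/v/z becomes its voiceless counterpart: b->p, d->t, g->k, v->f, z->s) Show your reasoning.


Starting form: 'vafov'
Rule 1: Vowel Harmony: all vowels become 'a' (matching first vowel). 'vafov' -> 'vafav'
Rule 2: Consonant Assimilation: no voiced obstruent (b/d/g/v/z) stands immediately before a voiceless consonant (p/t/k/s/f). No change.
Rule 3: Final Devoicing: word-final voiced obstruent 'v' becomes voiceless 'f'. 'vafav' -> 'vafaf'
Final form: 'vafaf'

vafaf


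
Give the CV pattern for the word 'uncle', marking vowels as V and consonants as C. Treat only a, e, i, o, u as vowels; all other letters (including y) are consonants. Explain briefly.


Letter mapping: u = V, n = C, c = C, l = C, e = V.

VCCCV


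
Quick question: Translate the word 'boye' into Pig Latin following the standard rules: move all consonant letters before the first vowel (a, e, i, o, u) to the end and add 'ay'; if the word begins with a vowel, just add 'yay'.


'boye': move consonant cluster 'b' to end and add 'ay': 'oyebay'.

oyebay


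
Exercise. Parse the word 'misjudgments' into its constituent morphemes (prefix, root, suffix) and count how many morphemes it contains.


Step 1: Identify prefix: 'mis' (meaning: wrongly)
Step 2: Identify root: 'judge'
Step 3: Identify suffix(es): 'ment, s'
Decomposition: mis- (prefix: wrongly) + judge (root) + -ment (suffix: action/result) + -s (plural)
Total morphemes: 4

4 morphemes (mis- (prefix: wrongly) + judge (root) + -ment (suffix: action/result) + -s (plural))


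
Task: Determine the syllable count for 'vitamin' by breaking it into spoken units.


Break 'vitamin' into syllables: vi-ta-min -> vi | ta | min = 3 syllables

3 syllables


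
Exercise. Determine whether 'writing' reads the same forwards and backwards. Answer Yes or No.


Forward: 'writing'
Reversed: 'gnitirw'
They differ.

No


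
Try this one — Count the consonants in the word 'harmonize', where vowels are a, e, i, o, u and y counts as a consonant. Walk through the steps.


Consonants in 'harmonize': h, r, m, n, z = 5 consonants.

5


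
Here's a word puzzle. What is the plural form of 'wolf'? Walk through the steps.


Apply rule: Change -f to -ves. 'wolf' becomes 'wolves'.

wolves


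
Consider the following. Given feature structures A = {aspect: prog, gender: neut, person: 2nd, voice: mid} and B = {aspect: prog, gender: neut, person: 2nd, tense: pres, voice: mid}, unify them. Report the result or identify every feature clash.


Compare features:
aspect: A=prog vs B=prog -> unified: prog
gender: A=neut vs B=neut -> unified: neut
person: A=2nd vs B=2nd -> unified: 2nd
tense: A=_ vs B=pres -> unified: pres
voice: A=mid vs B=mid -> unified: mid
No clashes found.

Unified: {aspect: prog, gender: neut, person: 2nd, tense: pres, voice: mid}


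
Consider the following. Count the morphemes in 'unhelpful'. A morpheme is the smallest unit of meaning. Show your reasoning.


Decomposition: un- (prefix) + help (root) + -ful (suffix) = 3 morpheme(s)

3 morphemes


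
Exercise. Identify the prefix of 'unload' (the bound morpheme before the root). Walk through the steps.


The word 'unload' = 'un' (prefix) + 'load' (root). The prefix is 'un'.

un


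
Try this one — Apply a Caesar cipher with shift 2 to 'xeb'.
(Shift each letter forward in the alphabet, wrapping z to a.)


Shift each letter by 2: x -> z, e -> g, b -> d. Result: 'zgd'.

zgd


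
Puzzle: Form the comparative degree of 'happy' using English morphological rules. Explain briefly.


Apply comparative formation (consonant + y: change y to i, add -er): 'happy' -> 'happier'.

happier


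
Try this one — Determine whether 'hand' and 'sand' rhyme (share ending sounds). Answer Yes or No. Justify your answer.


Rime (stressed vowel + following sounds) of 'hand': -and = /ænd/
Rime of 'sand': -and = /ænd/
/ænd/ and /ænd/ are the same ending sound, so the words rhyme.

Yes


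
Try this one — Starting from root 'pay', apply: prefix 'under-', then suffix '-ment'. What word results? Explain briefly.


Step 1: Add prefix 'under-' to 'pay' = 'underpay'
Step 2: Add suffix '-ment' to 'underpay' = 'underpayment'

underpayment


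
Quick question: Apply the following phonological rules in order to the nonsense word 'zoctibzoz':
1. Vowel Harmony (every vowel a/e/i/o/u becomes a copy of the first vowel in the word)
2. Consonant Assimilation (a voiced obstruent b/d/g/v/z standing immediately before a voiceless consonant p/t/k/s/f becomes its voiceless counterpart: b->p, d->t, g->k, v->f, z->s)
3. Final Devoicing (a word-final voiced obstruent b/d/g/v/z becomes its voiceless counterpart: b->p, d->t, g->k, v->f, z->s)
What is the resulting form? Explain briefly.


Starting form: 'zoctibzoz'
Rule 1: Vowel Harmony: all vowels become 'o' (matching first vowel). 'zoctibzoz' -> 'zoctobzoz'
Rule 2: Consonant Assimilation: no voiced obstruent (b/d/g/v/z) stands immediately before a voiceless consonant (p/t/k/s/f). No change.
Rule 3: Final Devoicing: word-final voiced obstruent 'z' becomes voiceless 's'. 'zoctobzoz' -> 'zoctobzos'
Final form: 'zoctobzos'

zoctobzos


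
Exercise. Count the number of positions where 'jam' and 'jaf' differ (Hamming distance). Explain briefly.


Alignment:
Position 1: 'j' vs 'j' = match
Position 2: 'a' vs 'a' = match
Position 3: 'm' vs 'f' = DIFFER
Total differences: 1

1


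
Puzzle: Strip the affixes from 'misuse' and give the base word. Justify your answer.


Remove prefix 'mis' from 'misuse' to get root 'use'.

use


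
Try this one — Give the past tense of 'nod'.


Apply rule: Double final consonant and add -ed. 'nod' becomes 'nodded'.

nodded


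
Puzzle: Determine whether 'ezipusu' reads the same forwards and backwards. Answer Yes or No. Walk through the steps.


Forward: 'ezipusu'
Reversed: 'usupize'
They differ.

No


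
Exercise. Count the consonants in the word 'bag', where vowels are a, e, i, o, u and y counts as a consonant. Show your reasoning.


Consonants in 'bag': b, g = 2 consonants.

2


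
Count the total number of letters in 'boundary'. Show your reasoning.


Spell out 'boundary' and number each letter: b(1), o(2), u(3), n(4), d(5), a(6), r(7), y(8). Total: 8 letters.

8


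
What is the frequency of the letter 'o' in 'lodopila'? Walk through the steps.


Letter 'o' in 'lodopila': found at position(s) 2, 4 = 2 occurrence(s).

2


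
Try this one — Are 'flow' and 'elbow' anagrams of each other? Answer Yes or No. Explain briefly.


Sorted letters of 'flow': 'flow'
Sorted letters of 'elbow': 'below'
They do not match.

No


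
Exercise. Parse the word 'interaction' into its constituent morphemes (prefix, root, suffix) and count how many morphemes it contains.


Step 1: Identify prefix: 'inter' (meaning: between)
Step 2: Identify root: 'act'
Step 3: Identify suffix(es): 'ion'
Decomposition: inter- (prefix: between) + act (root) + -ion (suffix: act of)
Total morphemes: 3

3 morphemes (inter- (prefix: between) + act (root) + -ion (suffix: act of))


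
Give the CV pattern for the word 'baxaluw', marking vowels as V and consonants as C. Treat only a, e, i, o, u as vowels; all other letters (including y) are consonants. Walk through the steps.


Letter mapping: b = C, a = V, x = C, a = V, l = C, u = V, w = C.

CVCVCVC


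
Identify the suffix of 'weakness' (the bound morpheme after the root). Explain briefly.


The word 'weakness' = 'weak' (root) + '-ness' (suffix). The suffix is '-ness'.

ness


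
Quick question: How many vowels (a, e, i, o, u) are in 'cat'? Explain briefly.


Vowels in 'cat': a = 1 vowels.

1


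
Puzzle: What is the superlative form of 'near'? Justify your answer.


Apply superlative formation (add -est): 'near' -> 'nearest'.

nearest


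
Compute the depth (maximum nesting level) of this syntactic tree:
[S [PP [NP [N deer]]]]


Count bracket nesting levels:
'[' at pos 0: depth = 1
'[' at pos 3: depth = 2
'[' at pos 7: depth = 3
'[' at pos 11: depth = 4
Maximum depth reached: 4

4


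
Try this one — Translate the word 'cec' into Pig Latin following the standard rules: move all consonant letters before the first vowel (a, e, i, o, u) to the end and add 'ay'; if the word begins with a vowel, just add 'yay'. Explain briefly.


'cec': move consonant cluster 'c' to end and add 'ay': 'eccay'.

eccay


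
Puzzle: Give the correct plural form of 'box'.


Apply rule: Add -es (sibilant/fricative ending). 'box' becomes 'boxes'.

boxes


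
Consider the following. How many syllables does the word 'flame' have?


Break 'flame' into syllables: flame -> flame = 1 syllable

1 syllable


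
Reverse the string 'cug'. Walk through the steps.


Reverse 'cug' character by character: 'guc'.

guc


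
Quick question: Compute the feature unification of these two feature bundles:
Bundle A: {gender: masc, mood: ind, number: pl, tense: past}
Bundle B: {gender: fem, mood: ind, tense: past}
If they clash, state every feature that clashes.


Compare features:
gender: A=masc vs B=fem -> CLASH
mood: A=ind vs B=ind -> unified: ind
number: A=pl vs B=_ -> unified: pl
tense: A=past vs B=past -> unified: past
Clash detected on feature 'gender' (masc vs fem); unification fails.

CLASH on 'gender' (masc vs fem)


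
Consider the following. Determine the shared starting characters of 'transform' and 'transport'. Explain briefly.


Compare from the start: 5 characters match: 'trans'. Mismatch at position 6: 'f' vs 'p'.

trans


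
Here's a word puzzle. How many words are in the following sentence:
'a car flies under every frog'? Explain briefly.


Split into words: a | car | flies | under | every | frog = 6 words.

6


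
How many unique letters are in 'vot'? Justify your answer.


Unique letters in 'vot': {o, t, v} = 3 distinct letters.

3


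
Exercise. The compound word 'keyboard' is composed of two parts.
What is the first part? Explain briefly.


Split 'keyboard' into 'key' + 'board'. The first part is 'key'.

key


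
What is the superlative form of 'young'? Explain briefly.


Apply superlative formation (add -est): 'young' -> 'youngest'.

youngest


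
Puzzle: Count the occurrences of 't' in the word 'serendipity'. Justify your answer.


Letter 't' in 'serendipity': found at position(s) 10 = 1 occurrence(s).

1


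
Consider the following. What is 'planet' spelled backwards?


Reverse 'planet' character by character: 'tenalp'.

tenalp


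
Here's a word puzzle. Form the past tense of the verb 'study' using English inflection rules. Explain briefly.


Apply rule: Change -y to -ied. 'study' becomes 'studied'.

studied


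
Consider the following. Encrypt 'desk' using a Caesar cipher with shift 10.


Shift each letter by 10: d -> n, e -> o, s -> c, k -> u. Result: 'nocu'.

nocu


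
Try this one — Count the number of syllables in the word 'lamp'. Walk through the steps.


Break 'lamp' into syllables: lamp -> lamp = 1 syllable

1 syllable


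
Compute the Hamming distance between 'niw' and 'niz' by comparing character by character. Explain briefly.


Alignment:
Position 1: 'n' vs 'n' = match
Position 2: 'i' vs 'i' = match
Position 3: 'w' vs 'z' = DIFFER
Total differences: 1

1


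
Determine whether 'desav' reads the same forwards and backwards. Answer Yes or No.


Forward: 'desav'
Reversed: 'vased'
They differ.

No


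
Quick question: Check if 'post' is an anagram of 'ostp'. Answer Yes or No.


Sorted letters of 'post': 'opst'
Sorted letters of 'ostp': 'opst'
They match.

Yes


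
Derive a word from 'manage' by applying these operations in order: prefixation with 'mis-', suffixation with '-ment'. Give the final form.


Step 1: Add prefix 'mis-' to 'manage' = 'mismanage'
Step 2: Add suffix '-ment' to 'mismanage' = 'mismanagement'

mismanagement


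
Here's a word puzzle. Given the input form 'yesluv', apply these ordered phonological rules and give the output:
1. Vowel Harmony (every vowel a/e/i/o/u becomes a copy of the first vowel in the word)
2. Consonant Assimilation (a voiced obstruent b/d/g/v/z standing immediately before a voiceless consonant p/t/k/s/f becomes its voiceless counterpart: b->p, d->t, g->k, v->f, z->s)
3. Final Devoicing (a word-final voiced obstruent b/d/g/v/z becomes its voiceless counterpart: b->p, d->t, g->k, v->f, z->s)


Starting form: 'yesluv'
Rule 1: Vowel Harmony: all vowels become 'e' (matching first vowel). 'yesluv' -> 'yeslev'
Rule 2: Consonant Assimilation: no voiced obstruent (b/d/g/v/z) stands immediately before a voiceless consonant (p/t/k/s/f). No change.
Rule 3: Final Devoicing: word-final voiced obstruent 'v' becomes voiceless 'f'. 'yeslev' -> 'yeslef'
Final form: 'yeslef'

yeslef


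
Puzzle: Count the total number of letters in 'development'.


Spell out 'development' and number each letter: d(1), e(2), v(3), e(4), l(5), o(6), p(7), m(8), e(9), n(10), t(11). Total: 11 letters.

11


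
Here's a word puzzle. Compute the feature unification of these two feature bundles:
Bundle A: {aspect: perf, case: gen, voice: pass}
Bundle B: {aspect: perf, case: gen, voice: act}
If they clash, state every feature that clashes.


Compare features:
aspect: A=perf vs B=perf -> unified: perf
case: A=gen vs B=gen -> unified: gen
voice: A=pass vs B=act -> CLASH
Clash detected on feature 'voice' (pass vs act); unification fails.

CLASH on 'voice' (pass vs act)


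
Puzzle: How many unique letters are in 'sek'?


Unique letters in 'sek': {e, k, s} = 3 distinct letters.

3


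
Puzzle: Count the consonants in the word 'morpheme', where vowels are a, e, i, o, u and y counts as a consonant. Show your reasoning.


Consonants in 'morpheme': m, r, p, h, m = 5 consonants.

5


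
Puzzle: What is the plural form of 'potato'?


Apply rule: Add -es (consonant + o). 'potato' becomes 'potatoes'.

potatoes


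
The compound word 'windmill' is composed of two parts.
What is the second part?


Split 'windmill' into 'wind' + 'mill'. The second part is 'mill'.

mill


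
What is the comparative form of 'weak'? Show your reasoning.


Apply comparative formation (add -er): 'weak' -> 'weaker'.

weaker


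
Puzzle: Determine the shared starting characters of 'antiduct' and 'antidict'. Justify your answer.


Compare from the start: 5 characters match: 'antid'. Mismatch at position 6: 'u' vs 'i'.

antid


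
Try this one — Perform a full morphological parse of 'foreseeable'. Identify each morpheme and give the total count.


Step 1: Identify prefix: 'fore' (meaning: before/front)
Step 2: Identify root: 'see'
Step 3: Identify suffix(es): 'able'
Decomposition: fore- (prefix: before/front) + see (root) + -able (suffix: capable of)
Total morphemes: 3

3 morphemes (fore- (prefix: before/front) + see (root) + -able (suffix: capable of))


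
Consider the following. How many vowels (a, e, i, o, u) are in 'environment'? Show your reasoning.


Vowels in 'environment': e, i, o, e = 4 vowels.

4


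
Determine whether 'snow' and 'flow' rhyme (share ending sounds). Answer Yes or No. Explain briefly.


Rime (stressed vowel + following sounds) of 'snow': -ow = /oʊ/
Rime of 'flow': -ow = /oʊ/
/oʊ/ and /oʊ/ are the same ending sound, so the words rhyme.

Yes


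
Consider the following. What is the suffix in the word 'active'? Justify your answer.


The word 'active' = 'act' (root) + '-ive' (suffix). The suffix is '-ive'.

ive


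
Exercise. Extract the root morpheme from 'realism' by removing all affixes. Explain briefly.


Remove suffix '-ism' from 'realism' to get root 'real'.

real


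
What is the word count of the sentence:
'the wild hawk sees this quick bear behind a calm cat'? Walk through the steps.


Split into words: the | wild | hawk | sees | this | quick | bear | behind | a | calm | cat = 11 words.

11


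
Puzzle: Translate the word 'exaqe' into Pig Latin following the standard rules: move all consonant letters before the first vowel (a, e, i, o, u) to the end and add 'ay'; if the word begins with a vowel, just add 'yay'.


'exaqe' starts with a vowel, so add 'yay': 'exaqeyay'.

exaqeyay


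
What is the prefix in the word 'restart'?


The word 'restart' = 're' (prefix) + 'start' (root). The prefix is 're'.

re


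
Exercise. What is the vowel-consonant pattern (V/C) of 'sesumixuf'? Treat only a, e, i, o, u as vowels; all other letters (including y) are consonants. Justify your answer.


Letter mapping: s = C, e = V, s = C, u = V, m = C, i = V, x = C, u = V, f = C.

CVCVCVCVC


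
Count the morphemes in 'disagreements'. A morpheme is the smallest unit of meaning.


Decomposition: dis- (prefix) + agree (root) + -ment (suffix) + -s (plural) = 4 morpheme(s)

4 morphemes


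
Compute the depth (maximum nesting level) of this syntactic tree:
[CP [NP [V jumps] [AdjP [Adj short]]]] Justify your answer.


Count bracket nesting levels:
'[' at pos 0: depth = 1
'[' at pos 4: depth = 2
'[' at pos 8: depth = 3
'[' at pos 18: depth = 3
'[' at pos 24: depth = 4
Maximum depth reached: 4

4


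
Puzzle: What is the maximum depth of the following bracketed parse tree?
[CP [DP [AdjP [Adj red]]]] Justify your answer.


Count bracket nesting levels:
'[' at pos 0: depth = 1
'[' at pos 4: depth = 2
'[' at pos 8: depth = 3
'[' at pos 14: depth = 4
Maximum depth reached: 4

4


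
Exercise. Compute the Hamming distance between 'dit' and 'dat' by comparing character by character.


Alignment:
Position 1: 'd' vs 'd' = match
Position 2: 'i' vs 'a' = DIFFER
Position 3: 't' vs 't' = match
Total differences: 1

1


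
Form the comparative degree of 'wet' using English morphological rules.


Apply comparative formation (double final consonant, add -er): 'wet' -> 'wetter'.

wetter


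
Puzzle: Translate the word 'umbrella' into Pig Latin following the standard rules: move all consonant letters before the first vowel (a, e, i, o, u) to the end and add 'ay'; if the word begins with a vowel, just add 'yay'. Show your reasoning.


'umbrella' starts with a vowel, so add 'yay': 'umbrellayay'.

umbrellayay


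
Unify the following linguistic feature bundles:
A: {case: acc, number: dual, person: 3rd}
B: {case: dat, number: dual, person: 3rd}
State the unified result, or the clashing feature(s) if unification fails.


Compare features:
case: A=acc vs B=dat -> CLASH
number: A=dual vs B=dual -> unified: dual
person: A=3rd vs B=3rd -> unified: 3rd
Clash detected on feature 'case' (acc vs dat); unification fails.

CLASH on 'case' (acc vs dat)
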